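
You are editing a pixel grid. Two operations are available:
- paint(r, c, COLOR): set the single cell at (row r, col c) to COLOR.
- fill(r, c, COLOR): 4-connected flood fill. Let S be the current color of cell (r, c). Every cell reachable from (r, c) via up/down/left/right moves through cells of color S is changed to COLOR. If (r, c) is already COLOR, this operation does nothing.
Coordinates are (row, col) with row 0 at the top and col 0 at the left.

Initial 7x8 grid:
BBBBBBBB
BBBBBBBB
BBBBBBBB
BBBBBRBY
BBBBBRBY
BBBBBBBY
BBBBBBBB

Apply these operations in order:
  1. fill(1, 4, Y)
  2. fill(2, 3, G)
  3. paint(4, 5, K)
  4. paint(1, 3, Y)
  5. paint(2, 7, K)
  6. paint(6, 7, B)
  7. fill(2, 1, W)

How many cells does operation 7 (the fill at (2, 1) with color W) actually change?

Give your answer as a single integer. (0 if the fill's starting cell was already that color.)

After op 1 fill(1,4,Y) [51 cells changed]:
YYYYYYYY
YYYYYYYY
YYYYYYYY
YYYYYRYY
YYYYYRYY
YYYYYYYY
YYYYYYYY
After op 2 fill(2,3,G) [54 cells changed]:
GGGGGGGG
GGGGGGGG
GGGGGGGG
GGGGGRGG
GGGGGRGG
GGGGGGGG
GGGGGGGG
After op 3 paint(4,5,K):
GGGGGGGG
GGGGGGGG
GGGGGGGG
GGGGGRGG
GGGGGKGG
GGGGGGGG
GGGGGGGG
After op 4 paint(1,3,Y):
GGGGGGGG
GGGYGGGG
GGGGGGGG
GGGGGRGG
GGGGGKGG
GGGGGGGG
GGGGGGGG
After op 5 paint(2,7,K):
GGGGGGGG
GGGYGGGG
GGGGGGGK
GGGGGRGG
GGGGGKGG
GGGGGGGG
GGGGGGGG
After op 6 paint(6,7,B):
GGGGGGGG
GGGYGGGG
GGGGGGGK
GGGGGRGG
GGGGGKGG
GGGGGGGG
GGGGGGGB
After op 7 fill(2,1,W) [51 cells changed]:
WWWWWWWW
WWWYWWWW
WWWWWWWK
WWWWWRWW
WWWWWKWW
WWWWWWWW
WWWWWWWB

Answer: 51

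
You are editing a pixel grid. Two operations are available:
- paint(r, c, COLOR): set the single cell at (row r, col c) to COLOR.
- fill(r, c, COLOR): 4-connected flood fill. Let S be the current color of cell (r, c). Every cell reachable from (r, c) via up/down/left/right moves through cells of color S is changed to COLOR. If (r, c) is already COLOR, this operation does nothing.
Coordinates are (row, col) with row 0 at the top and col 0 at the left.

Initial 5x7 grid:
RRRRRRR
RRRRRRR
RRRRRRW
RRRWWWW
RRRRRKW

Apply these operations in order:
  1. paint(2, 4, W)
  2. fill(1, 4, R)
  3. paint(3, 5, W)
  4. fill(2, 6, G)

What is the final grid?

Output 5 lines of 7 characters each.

After op 1 paint(2,4,W):
RRRRRRR
RRRRRRR
RRRRWRW
RRRWWWW
RRRRRKW
After op 2 fill(1,4,R) [0 cells changed]:
RRRRRRR
RRRRRRR
RRRRWRW
RRRWWWW
RRRRRKW
After op 3 paint(3,5,W):
RRRRRRR
RRRRRRR
RRRRWRW
RRRWWWW
RRRRRKW
After op 4 fill(2,6,G) [7 cells changed]:
RRRRRRR
RRRRRRR
RRRRGRG
RRRGGGG
RRRRRKG

Answer: RRRRRRR
RRRRRRR
RRRRGRG
RRRGGGG
RRRRRKG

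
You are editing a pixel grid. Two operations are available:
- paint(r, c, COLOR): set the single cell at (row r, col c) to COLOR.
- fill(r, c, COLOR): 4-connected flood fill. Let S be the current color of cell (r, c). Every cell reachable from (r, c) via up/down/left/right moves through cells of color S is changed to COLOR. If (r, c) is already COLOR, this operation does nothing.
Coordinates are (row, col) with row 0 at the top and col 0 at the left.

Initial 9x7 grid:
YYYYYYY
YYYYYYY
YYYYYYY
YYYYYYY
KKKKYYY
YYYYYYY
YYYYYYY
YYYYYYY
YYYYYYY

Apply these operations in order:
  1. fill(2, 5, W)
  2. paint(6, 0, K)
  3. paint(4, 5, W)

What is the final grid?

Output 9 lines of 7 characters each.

After op 1 fill(2,5,W) [59 cells changed]:
WWWWWWW
WWWWWWW
WWWWWWW
WWWWWWW
KKKKWWW
WWWWWWW
WWWWWWW
WWWWWWW
WWWWWWW
After op 2 paint(6,0,K):
WWWWWWW
WWWWWWW
WWWWWWW
WWWWWWW
KKKKWWW
WWWWWWW
KWWWWWW
WWWWWWW
WWWWWWW
After op 3 paint(4,5,W):
WWWWWWW
WWWWWWW
WWWWWWW
WWWWWWW
KKKKWWW
WWWWWWW
KWWWWWW
WWWWWWW
WWWWWWW

Answer: WWWWWWW
WWWWWWW
WWWWWWW
WWWWWWW
KKKKWWW
WWWWWWW
KWWWWWW
WWWWWWW
WWWWWWW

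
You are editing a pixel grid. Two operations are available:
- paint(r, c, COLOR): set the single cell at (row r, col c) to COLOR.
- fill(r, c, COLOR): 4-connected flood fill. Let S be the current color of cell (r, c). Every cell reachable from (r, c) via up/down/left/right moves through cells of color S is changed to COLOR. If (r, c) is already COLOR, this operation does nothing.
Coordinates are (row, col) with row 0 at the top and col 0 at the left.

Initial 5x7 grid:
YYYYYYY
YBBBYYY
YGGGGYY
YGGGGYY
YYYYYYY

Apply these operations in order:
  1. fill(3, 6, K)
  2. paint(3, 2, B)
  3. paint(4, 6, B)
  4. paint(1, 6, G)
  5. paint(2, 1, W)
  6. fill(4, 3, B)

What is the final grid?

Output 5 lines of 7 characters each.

Answer: BBBBBBB
BBBBBBG
BWGGGBB
BGBGGBB
BBBBBBB

Derivation:
After op 1 fill(3,6,K) [24 cells changed]:
KKKKKKK
KBBBKKK
KGGGGKK
KGGGGKK
KKKKKKK
After op 2 paint(3,2,B):
KKKKKKK
KBBBKKK
KGGGGKK
KGBGGKK
KKKKKKK
After op 3 paint(4,6,B):
KKKKKKK
KBBBKKK
KGGGGKK
KGBGGKK
KKKKKKB
After op 4 paint(1,6,G):
KKKKKKK
KBBBKKG
KGGGGKK
KGBGGKK
KKKKKKB
After op 5 paint(2,1,W):
KKKKKKK
KBBBKKG
KWGGGKK
KGBGGKK
KKKKKKB
After op 6 fill(4,3,B) [22 cells changed]:
BBBBBBB
BBBBBBG
BWGGGBB
BGBGGBB
BBBBBBB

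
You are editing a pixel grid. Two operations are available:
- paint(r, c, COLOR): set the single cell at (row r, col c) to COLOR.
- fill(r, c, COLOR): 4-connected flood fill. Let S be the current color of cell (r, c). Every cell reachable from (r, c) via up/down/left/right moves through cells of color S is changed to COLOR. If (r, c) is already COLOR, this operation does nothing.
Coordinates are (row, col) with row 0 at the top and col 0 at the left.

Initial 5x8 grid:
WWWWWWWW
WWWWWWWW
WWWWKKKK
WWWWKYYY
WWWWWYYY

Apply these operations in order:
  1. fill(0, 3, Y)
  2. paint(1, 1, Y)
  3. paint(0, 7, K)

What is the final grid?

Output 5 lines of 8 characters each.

Answer: YYYYYYYK
YYYYYYYY
YYYYKKKK
YYYYKYYY
YYYYYYYY

Derivation:
After op 1 fill(0,3,Y) [29 cells changed]:
YYYYYYYY
YYYYYYYY
YYYYKKKK
YYYYKYYY
YYYYYYYY
After op 2 paint(1,1,Y):
YYYYYYYY
YYYYYYYY
YYYYKKKK
YYYYKYYY
YYYYYYYY
After op 3 paint(0,7,K):
YYYYYYYK
YYYYYYYY
YYYYKKKK
YYYYKYYY
YYYYYYYY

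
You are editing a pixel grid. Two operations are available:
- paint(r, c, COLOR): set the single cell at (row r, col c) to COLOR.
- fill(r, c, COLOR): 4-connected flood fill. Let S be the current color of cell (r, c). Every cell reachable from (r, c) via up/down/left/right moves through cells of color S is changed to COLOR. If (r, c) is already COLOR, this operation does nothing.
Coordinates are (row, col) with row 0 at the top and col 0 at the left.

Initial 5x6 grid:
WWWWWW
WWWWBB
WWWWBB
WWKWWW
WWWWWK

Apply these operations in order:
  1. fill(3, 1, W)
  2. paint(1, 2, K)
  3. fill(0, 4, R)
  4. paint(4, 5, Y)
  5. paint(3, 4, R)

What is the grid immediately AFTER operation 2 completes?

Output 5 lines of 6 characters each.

After op 1 fill(3,1,W) [0 cells changed]:
WWWWWW
WWWWBB
WWWWBB
WWKWWW
WWWWWK
After op 2 paint(1,2,K):
WWWWWW
WWKWBB
WWWWBB
WWKWWW
WWWWWK

Answer: WWWWWW
WWKWBB
WWWWBB
WWKWWW
WWWWWK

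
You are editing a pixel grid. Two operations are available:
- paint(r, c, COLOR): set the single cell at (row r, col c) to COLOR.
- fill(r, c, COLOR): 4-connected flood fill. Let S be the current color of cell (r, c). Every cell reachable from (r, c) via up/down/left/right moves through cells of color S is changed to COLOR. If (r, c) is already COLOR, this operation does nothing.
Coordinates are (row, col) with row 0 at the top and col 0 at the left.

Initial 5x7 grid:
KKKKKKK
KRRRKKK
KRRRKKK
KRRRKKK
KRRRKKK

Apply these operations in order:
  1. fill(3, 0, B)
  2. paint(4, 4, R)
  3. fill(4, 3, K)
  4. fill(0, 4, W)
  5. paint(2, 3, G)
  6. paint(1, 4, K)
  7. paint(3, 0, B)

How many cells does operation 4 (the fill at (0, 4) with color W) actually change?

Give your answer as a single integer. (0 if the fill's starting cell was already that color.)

After op 1 fill(3,0,B) [23 cells changed]:
BBBBBBB
BRRRBBB
BRRRBBB
BRRRBBB
BRRRBBB
After op 2 paint(4,4,R):
BBBBBBB
BRRRBBB
BRRRBBB
BRRRBBB
BRRRRBB
After op 3 fill(4,3,K) [13 cells changed]:
BBBBBBB
BKKKBBB
BKKKBBB
BKKKBBB
BKKKKBB
After op 4 fill(0,4,W) [22 cells changed]:
WWWWWWW
WKKKWWW
WKKKWWW
WKKKWWW
WKKKKWW

Answer: 22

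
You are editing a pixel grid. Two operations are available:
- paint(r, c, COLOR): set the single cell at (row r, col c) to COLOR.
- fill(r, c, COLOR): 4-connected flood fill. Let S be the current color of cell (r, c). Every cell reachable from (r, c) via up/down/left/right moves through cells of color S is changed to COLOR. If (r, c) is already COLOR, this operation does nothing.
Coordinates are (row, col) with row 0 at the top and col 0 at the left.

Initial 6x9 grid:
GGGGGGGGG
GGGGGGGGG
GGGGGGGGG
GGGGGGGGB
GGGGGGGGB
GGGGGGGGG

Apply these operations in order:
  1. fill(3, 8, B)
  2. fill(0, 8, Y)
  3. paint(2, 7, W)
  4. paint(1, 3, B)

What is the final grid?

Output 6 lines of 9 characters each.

After op 1 fill(3,8,B) [0 cells changed]:
GGGGGGGGG
GGGGGGGGG
GGGGGGGGG
GGGGGGGGB
GGGGGGGGB
GGGGGGGGG
After op 2 fill(0,8,Y) [52 cells changed]:
YYYYYYYYY
YYYYYYYYY
YYYYYYYYY
YYYYYYYYB
YYYYYYYYB
YYYYYYYYY
After op 3 paint(2,7,W):
YYYYYYYYY
YYYYYYYYY
YYYYYYYWY
YYYYYYYYB
YYYYYYYYB
YYYYYYYYY
After op 4 paint(1,3,B):
YYYYYYYYY
YYYBYYYYY
YYYYYYYWY
YYYYYYYYB
YYYYYYYYB
YYYYYYYYY

Answer: YYYYYYYYY
YYYBYYYYY
YYYYYYYWY
YYYYYYYYB
YYYYYYYYB
YYYYYYYYY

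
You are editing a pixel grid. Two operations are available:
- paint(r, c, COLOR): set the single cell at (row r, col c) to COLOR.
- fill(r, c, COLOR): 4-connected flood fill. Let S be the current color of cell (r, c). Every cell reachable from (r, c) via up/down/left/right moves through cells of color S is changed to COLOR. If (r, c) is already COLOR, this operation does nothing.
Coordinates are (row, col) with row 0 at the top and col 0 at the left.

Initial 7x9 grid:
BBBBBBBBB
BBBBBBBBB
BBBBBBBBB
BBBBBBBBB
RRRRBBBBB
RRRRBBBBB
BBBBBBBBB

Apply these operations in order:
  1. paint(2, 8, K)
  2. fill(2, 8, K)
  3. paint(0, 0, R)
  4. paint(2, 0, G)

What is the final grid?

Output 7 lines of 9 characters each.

After op 1 paint(2,8,K):
BBBBBBBBB
BBBBBBBBB
BBBBBBBBK
BBBBBBBBB
RRRRBBBBB
RRRRBBBBB
BBBBBBBBB
After op 2 fill(2,8,K) [0 cells changed]:
BBBBBBBBB
BBBBBBBBB
BBBBBBBBK
BBBBBBBBB
RRRRBBBBB
RRRRBBBBB
BBBBBBBBB
After op 3 paint(0,0,R):
RBBBBBBBB
BBBBBBBBB
BBBBBBBBK
BBBBBBBBB
RRRRBBBBB
RRRRBBBBB
BBBBBBBBB
After op 4 paint(2,0,G):
RBBBBBBBB
BBBBBBBBB
GBBBBBBBK
BBBBBBBBB
RRRRBBBBB
RRRRBBBBB
BBBBBBBBB

Answer: RBBBBBBBB
BBBBBBBBB
GBBBBBBBK
BBBBBBBBB
RRRRBBBBB
RRRRBBBBB
BBBBBBBBB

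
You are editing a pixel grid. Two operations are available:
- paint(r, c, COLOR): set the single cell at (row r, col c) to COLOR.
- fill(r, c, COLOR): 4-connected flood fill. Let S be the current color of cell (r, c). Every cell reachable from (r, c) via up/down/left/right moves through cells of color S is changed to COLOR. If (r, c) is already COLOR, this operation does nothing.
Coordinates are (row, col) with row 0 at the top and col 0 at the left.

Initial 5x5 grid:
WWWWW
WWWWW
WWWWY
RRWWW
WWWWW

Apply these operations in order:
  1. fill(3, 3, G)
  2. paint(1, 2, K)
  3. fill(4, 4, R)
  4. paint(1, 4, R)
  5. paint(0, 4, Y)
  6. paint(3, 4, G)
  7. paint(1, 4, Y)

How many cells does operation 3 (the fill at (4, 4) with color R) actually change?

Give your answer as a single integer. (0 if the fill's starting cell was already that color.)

Answer: 21

Derivation:
After op 1 fill(3,3,G) [22 cells changed]:
GGGGG
GGGGG
GGGGY
RRGGG
GGGGG
After op 2 paint(1,2,K):
GGGGG
GGKGG
GGGGY
RRGGG
GGGGG
After op 3 fill(4,4,R) [21 cells changed]:
RRRRR
RRKRR
RRRRY
RRRRR
RRRRR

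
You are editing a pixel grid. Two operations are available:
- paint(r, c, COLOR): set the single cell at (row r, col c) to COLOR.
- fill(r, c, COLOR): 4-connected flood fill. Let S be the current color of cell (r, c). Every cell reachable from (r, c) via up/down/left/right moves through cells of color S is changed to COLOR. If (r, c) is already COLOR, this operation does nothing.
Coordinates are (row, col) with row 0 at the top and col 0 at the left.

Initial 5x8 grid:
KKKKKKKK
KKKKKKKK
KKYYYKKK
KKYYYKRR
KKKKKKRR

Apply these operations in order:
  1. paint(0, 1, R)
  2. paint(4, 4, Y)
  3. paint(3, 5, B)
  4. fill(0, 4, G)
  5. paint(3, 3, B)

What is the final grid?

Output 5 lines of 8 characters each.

Answer: GRGGGGGG
GGGGGGGG
GGYYYGGG
GGYBYBRR
GGGGYKRR

Derivation:
After op 1 paint(0,1,R):
KRKKKKKK
KKKKKKKK
KKYYYKKK
KKYYYKRR
KKKKKKRR
After op 2 paint(4,4,Y):
KRKKKKKK
KKKKKKKK
KKYYYKKK
KKYYYKRR
KKKKYKRR
After op 3 paint(3,5,B):
KRKKKKKK
KKKKKKKK
KKYYYKKK
KKYYYBRR
KKKKYKRR
After op 4 fill(0,4,G) [26 cells changed]:
GRGGGGGG
GGGGGGGG
GGYYYGGG
GGYYYBRR
GGGGYKRR
After op 5 paint(3,3,B):
GRGGGGGG
GGGGGGGG
GGYYYGGG
GGYBYBRR
GGGGYKRR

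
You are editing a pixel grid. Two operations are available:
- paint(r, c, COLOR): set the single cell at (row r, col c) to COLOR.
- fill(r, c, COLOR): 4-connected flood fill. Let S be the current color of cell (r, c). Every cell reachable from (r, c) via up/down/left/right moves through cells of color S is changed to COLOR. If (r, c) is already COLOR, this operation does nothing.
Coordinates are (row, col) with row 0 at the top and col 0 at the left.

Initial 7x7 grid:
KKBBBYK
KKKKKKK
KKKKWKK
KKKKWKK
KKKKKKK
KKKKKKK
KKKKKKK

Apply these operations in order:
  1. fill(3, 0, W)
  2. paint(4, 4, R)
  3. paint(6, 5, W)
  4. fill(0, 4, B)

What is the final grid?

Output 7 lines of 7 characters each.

Answer: WWBBBYW
WWWWWWW
WWWWWWW
WWWWWWW
WWWWRWW
WWWWWWW
WWWWWWW

Derivation:
After op 1 fill(3,0,W) [43 cells changed]:
WWBBBYW
WWWWWWW
WWWWWWW
WWWWWWW
WWWWWWW
WWWWWWW
WWWWWWW
After op 2 paint(4,4,R):
WWBBBYW
WWWWWWW
WWWWWWW
WWWWWWW
WWWWRWW
WWWWWWW
WWWWWWW
After op 3 paint(6,5,W):
WWBBBYW
WWWWWWW
WWWWWWW
WWWWWWW
WWWWRWW
WWWWWWW
WWWWWWW
After op 4 fill(0,4,B) [0 cells changed]:
WWBBBYW
WWWWWWW
WWWWWWW
WWWWWWW
WWWWRWW
WWWWWWW
WWWWWWW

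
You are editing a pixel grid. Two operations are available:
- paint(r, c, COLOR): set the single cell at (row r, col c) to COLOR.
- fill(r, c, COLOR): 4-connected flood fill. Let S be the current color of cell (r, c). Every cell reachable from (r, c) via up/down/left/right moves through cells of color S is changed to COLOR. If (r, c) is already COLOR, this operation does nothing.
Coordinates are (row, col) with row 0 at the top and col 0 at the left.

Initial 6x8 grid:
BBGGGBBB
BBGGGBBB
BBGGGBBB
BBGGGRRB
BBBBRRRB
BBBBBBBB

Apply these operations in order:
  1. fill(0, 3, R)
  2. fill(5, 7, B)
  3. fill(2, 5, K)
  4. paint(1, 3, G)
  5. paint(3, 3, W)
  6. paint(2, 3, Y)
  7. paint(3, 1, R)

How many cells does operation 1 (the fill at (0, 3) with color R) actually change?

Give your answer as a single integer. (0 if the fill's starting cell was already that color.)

Answer: 12

Derivation:
After op 1 fill(0,3,R) [12 cells changed]:
BBRRRBBB
BBRRRBBB
BBRRRBBB
BBRRRRRB
BBBBRRRB
BBBBBBBB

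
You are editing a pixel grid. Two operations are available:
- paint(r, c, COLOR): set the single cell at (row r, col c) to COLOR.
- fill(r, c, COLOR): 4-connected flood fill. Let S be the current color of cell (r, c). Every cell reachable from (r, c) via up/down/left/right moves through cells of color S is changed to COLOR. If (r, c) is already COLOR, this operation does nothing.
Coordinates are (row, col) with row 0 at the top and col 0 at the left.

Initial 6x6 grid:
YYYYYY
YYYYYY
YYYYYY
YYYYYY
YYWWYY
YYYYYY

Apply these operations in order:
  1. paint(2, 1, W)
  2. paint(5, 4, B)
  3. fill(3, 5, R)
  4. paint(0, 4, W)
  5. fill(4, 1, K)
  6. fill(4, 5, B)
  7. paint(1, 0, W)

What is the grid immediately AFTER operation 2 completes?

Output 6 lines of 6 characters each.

Answer: YYYYYY
YYYYYY
YWYYYY
YYYYYY
YYWWYY
YYYYBY

Derivation:
After op 1 paint(2,1,W):
YYYYYY
YYYYYY
YWYYYY
YYYYYY
YYWWYY
YYYYYY
After op 2 paint(5,4,B):
YYYYYY
YYYYYY
YWYYYY
YYYYYY
YYWWYY
YYYYBY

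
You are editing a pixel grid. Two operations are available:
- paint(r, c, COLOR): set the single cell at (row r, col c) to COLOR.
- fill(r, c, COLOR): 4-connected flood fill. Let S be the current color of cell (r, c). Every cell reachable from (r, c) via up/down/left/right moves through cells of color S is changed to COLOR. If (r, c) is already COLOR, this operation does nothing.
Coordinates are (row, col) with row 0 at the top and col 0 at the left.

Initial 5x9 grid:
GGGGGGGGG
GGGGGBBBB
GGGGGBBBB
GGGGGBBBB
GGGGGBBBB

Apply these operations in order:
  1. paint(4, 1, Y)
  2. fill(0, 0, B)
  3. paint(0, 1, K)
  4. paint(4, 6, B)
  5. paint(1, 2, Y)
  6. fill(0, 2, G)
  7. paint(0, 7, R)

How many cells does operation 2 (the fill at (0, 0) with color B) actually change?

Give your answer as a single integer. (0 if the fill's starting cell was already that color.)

After op 1 paint(4,1,Y):
GGGGGGGGG
GGGGGBBBB
GGGGGBBBB
GGGGGBBBB
GYGGGBBBB
After op 2 fill(0,0,B) [28 cells changed]:
BBBBBBBBB
BBBBBBBBB
BBBBBBBBB
BBBBBBBBB
BYBBBBBBB

Answer: 28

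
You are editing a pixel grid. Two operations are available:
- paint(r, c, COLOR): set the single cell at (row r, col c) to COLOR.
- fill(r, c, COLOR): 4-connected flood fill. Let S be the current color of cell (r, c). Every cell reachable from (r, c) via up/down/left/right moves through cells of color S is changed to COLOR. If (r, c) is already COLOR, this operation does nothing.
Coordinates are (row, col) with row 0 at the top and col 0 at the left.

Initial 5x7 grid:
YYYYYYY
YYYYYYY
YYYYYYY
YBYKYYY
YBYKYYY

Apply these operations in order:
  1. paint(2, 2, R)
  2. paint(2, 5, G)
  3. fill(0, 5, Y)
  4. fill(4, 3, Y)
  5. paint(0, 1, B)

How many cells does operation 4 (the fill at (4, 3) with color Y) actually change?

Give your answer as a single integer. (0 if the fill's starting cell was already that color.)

After op 1 paint(2,2,R):
YYYYYYY
YYYYYYY
YYRYYYY
YBYKYYY
YBYKYYY
After op 2 paint(2,5,G):
YYYYYYY
YYYYYYY
YYRYYGY
YBYKYYY
YBYKYYY
After op 3 fill(0,5,Y) [0 cells changed]:
YYYYYYY
YYYYYYY
YYRYYGY
YBYKYYY
YBYKYYY
After op 4 fill(4,3,Y) [2 cells changed]:
YYYYYYY
YYYYYYY
YYRYYGY
YBYYYYY
YBYYYYY

Answer: 2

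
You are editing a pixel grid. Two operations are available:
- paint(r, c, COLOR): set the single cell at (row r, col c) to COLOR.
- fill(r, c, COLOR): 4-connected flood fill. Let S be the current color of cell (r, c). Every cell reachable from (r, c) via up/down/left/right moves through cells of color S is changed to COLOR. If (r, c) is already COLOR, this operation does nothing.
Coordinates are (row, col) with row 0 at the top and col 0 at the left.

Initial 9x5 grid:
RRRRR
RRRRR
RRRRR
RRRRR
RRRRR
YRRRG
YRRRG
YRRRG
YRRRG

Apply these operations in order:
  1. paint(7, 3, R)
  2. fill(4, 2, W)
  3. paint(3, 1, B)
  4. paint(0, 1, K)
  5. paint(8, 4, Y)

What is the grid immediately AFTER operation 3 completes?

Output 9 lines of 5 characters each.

After op 1 paint(7,3,R):
RRRRR
RRRRR
RRRRR
RRRRR
RRRRR
YRRRG
YRRRG
YRRRG
YRRRG
After op 2 fill(4,2,W) [37 cells changed]:
WWWWW
WWWWW
WWWWW
WWWWW
WWWWW
YWWWG
YWWWG
YWWWG
YWWWG
After op 3 paint(3,1,B):
WWWWW
WWWWW
WWWWW
WBWWW
WWWWW
YWWWG
YWWWG
YWWWG
YWWWG

Answer: WWWWW
WWWWW
WWWWW
WBWWW
WWWWW
YWWWG
YWWWG
YWWWG
YWWWG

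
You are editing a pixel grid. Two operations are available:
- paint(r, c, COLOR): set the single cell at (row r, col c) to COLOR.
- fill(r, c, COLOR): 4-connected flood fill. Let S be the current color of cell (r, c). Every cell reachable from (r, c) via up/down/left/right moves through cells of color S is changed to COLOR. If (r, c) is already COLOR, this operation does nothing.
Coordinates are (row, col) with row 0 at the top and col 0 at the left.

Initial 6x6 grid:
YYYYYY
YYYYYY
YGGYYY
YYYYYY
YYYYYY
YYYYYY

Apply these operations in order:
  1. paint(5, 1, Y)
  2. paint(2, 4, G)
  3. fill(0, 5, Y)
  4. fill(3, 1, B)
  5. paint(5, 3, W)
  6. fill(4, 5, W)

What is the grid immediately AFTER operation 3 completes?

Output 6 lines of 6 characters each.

After op 1 paint(5,1,Y):
YYYYYY
YYYYYY
YGGYYY
YYYYYY
YYYYYY
YYYYYY
After op 2 paint(2,4,G):
YYYYYY
YYYYYY
YGGYGY
YYYYYY
YYYYYY
YYYYYY
After op 3 fill(0,5,Y) [0 cells changed]:
YYYYYY
YYYYYY
YGGYGY
YYYYYY
YYYYYY
YYYYYY

Answer: YYYYYY
YYYYYY
YGGYGY
YYYYYY
YYYYYY
YYYYYY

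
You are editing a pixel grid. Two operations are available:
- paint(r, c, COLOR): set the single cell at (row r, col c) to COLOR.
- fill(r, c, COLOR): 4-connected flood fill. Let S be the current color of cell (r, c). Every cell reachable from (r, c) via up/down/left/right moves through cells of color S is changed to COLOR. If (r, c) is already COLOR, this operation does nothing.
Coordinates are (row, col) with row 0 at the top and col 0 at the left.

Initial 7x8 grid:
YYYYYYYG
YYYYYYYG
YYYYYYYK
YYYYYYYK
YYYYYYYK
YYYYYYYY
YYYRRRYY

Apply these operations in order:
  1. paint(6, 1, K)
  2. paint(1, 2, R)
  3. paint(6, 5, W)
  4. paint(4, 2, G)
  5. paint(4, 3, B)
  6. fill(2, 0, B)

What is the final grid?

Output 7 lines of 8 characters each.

After op 1 paint(6,1,K):
YYYYYYYG
YYYYYYYG
YYYYYYYK
YYYYYYYK
YYYYYYYK
YYYYYYYY
YKYRRRYY
After op 2 paint(1,2,R):
YYYYYYYG
YYRYYYYG
YYYYYYYK
YYYYYYYK
YYYYYYYK
YYYYYYYY
YKYRRRYY
After op 3 paint(6,5,W):
YYYYYYYG
YYRYYYYG
YYYYYYYK
YYYYYYYK
YYYYYYYK
YYYYYYYY
YKYRRWYY
After op 4 paint(4,2,G):
YYYYYYYG
YYRYYYYG
YYYYYYYK
YYYYYYYK
YYGYYYYK
YYYYYYYY
YKYRRWYY
After op 5 paint(4,3,B):
YYYYYYYG
YYRYYYYG
YYYYYYYK
YYYYYYYK
YYGBYYYK
YYYYYYYY
YKYRRWYY
After op 6 fill(2,0,B) [44 cells changed]:
BBBBBBBG
BBRBBBBG
BBBBBBBK
BBBBBBBK
BBGBBBBK
BBBBBBBB
BKBRRWBB

Answer: BBBBBBBG
BBRBBBBG
BBBBBBBK
BBBBBBBK
BBGBBBBK
BBBBBBBB
BKBRRWBB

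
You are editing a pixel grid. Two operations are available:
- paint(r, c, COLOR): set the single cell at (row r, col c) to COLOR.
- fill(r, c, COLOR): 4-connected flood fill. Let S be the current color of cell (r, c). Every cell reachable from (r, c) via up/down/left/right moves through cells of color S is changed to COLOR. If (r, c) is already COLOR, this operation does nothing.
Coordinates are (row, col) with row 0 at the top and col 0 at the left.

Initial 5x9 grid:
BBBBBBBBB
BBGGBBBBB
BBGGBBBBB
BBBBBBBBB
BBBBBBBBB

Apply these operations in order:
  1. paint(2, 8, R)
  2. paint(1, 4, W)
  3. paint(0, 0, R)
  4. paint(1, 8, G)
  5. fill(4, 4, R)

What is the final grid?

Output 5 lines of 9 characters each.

Answer: RRRRRRRRR
RRGGWRRRG
RRGGRRRRR
RRRRRRRRR
RRRRRRRRR

Derivation:
After op 1 paint(2,8,R):
BBBBBBBBB
BBGGBBBBB
BBGGBBBBR
BBBBBBBBB
BBBBBBBBB
After op 2 paint(1,4,W):
BBBBBBBBB
BBGGWBBBB
BBGGBBBBR
BBBBBBBBB
BBBBBBBBB
After op 3 paint(0,0,R):
RBBBBBBBB
BBGGWBBBB
BBGGBBBBR
BBBBBBBBB
BBBBBBBBB
After op 4 paint(1,8,G):
RBBBBBBBB
BBGGWBBBG
BBGGBBBBR
BBBBBBBBB
BBBBBBBBB
After op 5 fill(4,4,R) [37 cells changed]:
RRRRRRRRR
RRGGWRRRG
RRGGRRRRR
RRRRRRRRR
RRRRRRRRR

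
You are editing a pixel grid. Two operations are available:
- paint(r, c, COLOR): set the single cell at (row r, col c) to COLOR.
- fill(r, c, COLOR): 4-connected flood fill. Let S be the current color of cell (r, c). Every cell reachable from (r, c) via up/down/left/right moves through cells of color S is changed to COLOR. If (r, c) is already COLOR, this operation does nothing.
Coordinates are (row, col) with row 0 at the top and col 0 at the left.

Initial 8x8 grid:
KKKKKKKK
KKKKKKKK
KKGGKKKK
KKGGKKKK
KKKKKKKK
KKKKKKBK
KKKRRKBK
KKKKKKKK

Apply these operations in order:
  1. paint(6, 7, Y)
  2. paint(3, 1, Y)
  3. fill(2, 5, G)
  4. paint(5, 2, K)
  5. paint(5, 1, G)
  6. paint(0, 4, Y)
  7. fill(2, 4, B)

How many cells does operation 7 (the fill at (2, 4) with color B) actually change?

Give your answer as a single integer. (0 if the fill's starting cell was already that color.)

Answer: 56

Derivation:
After op 1 paint(6,7,Y):
KKKKKKKK
KKKKKKKK
KKGGKKKK
KKGGKKKK
KKKKKKKK
KKKKKKBK
KKKRRKBY
KKKKKKKK
After op 2 paint(3,1,Y):
KKKKKKKK
KKKKKKKK
KKGGKKKK
KYGGKKKK
KKKKKKKK
KKKKKKBK
KKKRRKBY
KKKKKKKK
After op 3 fill(2,5,G) [54 cells changed]:
GGGGGGGG
GGGGGGGG
GGGGGGGG
GYGGGGGG
GGGGGGGG
GGGGGGBG
GGGRRGBY
GGGGGGGG
After op 4 paint(5,2,K):
GGGGGGGG
GGGGGGGG
GGGGGGGG
GYGGGGGG
GGGGGGGG
GGKGGGBG
GGGRRGBY
GGGGGGGG
After op 5 paint(5,1,G):
GGGGGGGG
GGGGGGGG
GGGGGGGG
GYGGGGGG
GGGGGGGG
GGKGGGBG
GGGRRGBY
GGGGGGGG
After op 6 paint(0,4,Y):
GGGGYGGG
GGGGGGGG
GGGGGGGG
GYGGGGGG
GGGGGGGG
GGKGGGBG
GGGRRGBY
GGGGGGGG
After op 7 fill(2,4,B) [56 cells changed]:
BBBBYBBB
BBBBBBBB
BBBBBBBB
BYBBBBBB
BBBBBBBB
BBKBBBBB
BBBRRBBY
BBBBBBBB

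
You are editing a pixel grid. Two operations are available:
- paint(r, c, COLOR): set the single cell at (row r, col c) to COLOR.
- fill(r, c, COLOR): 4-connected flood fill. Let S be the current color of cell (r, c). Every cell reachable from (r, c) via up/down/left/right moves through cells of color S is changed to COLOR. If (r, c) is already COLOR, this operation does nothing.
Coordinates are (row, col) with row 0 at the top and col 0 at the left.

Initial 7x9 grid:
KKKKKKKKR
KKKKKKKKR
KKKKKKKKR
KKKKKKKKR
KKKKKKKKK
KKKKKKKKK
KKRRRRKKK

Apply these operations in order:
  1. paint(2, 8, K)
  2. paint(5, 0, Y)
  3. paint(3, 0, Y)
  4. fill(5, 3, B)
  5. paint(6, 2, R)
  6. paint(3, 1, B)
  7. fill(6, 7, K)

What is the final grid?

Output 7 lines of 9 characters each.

After op 1 paint(2,8,K):
KKKKKKKKR
KKKKKKKKR
KKKKKKKKK
KKKKKKKKR
KKKKKKKKK
KKKKKKKKK
KKRRRRKKK
After op 2 paint(5,0,Y):
KKKKKKKKR
KKKKKKKKR
KKKKKKKKK
KKKKKKKKR
KKKKKKKKK
YKKKKKKKK
KKRRRRKKK
After op 3 paint(3,0,Y):
KKKKKKKKR
KKKKKKKKR
KKKKKKKKK
YKKKKKKKR
KKKKKKKKK
YKKKKKKKK
KKRRRRKKK
After op 4 fill(5,3,B) [54 cells changed]:
BBBBBBBBR
BBBBBBBBR
BBBBBBBBB
YBBBBBBBR
BBBBBBBBB
YBBBBBBBB
BBRRRRBBB
After op 5 paint(6,2,R):
BBBBBBBBR
BBBBBBBBR
BBBBBBBBB
YBBBBBBBR
BBBBBBBBB
YBBBBBBBB
BBRRRRBBB
After op 6 paint(3,1,B):
BBBBBBBBR
BBBBBBBBR
BBBBBBBBB
YBBBBBBBR
BBBBBBBBB
YBBBBBBBB
BBRRRRBBB
After op 7 fill(6,7,K) [54 cells changed]:
KKKKKKKKR
KKKKKKKKR
KKKKKKKKK
YKKKKKKKR
KKKKKKKKK
YKKKKKKKK
KKRRRRKKK

Answer: KKKKKKKKR
KKKKKKKKR
KKKKKKKKK
YKKKKKKKR
KKKKKKKKK
YKKKKKKKK
KKRRRRKKK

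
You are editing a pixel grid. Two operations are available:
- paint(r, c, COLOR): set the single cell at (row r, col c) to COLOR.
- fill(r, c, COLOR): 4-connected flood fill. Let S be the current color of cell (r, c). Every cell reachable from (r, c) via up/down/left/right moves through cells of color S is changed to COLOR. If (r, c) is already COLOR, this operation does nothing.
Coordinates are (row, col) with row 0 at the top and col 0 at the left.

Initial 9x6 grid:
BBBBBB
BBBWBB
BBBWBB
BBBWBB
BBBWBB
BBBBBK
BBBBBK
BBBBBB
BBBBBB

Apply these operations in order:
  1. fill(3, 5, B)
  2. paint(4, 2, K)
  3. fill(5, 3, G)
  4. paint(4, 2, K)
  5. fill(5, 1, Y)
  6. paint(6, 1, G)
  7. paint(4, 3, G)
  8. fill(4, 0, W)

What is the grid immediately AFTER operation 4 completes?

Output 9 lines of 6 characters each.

Answer: GGGGGG
GGGWGG
GGGWGG
GGGWGG
GGKWGG
GGGGGK
GGGGGK
GGGGGG
GGGGGG

Derivation:
After op 1 fill(3,5,B) [0 cells changed]:
BBBBBB
BBBWBB
BBBWBB
BBBWBB
BBBWBB
BBBBBK
BBBBBK
BBBBBB
BBBBBB
After op 2 paint(4,2,K):
BBBBBB
BBBWBB
BBBWBB
BBBWBB
BBKWBB
BBBBBK
BBBBBK
BBBBBB
BBBBBB
After op 3 fill(5,3,G) [47 cells changed]:
GGGGGG
GGGWGG
GGGWGG
GGGWGG
GGKWGG
GGGGGK
GGGGGK
GGGGGG
GGGGGG
After op 4 paint(4,2,K):
GGGGGG
GGGWGG
GGGWGG
GGGWGG
GGKWGG
GGGGGK
GGGGGK
GGGGGG
GGGGGG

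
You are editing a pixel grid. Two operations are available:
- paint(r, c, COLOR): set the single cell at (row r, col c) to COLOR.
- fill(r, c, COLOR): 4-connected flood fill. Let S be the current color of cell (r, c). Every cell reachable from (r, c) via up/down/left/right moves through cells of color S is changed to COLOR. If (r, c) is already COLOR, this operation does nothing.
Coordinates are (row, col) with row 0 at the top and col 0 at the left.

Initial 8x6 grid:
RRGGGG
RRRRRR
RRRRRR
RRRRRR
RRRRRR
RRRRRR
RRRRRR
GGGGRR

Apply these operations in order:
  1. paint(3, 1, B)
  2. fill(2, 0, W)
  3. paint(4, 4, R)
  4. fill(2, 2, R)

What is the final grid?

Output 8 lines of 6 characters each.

After op 1 paint(3,1,B):
RRGGGG
RRRRRR
RRRRRR
RBRRRR
RRRRRR
RRRRRR
RRRRRR
GGGGRR
After op 2 fill(2,0,W) [39 cells changed]:
WWGGGG
WWWWWW
WWWWWW
WBWWWW
WWWWWW
WWWWWW
WWWWWW
GGGGWW
After op 3 paint(4,4,R):
WWGGGG
WWWWWW
WWWWWW
WBWWWW
WWWWRW
WWWWWW
WWWWWW
GGGGWW
After op 4 fill(2,2,R) [38 cells changed]:
RRGGGG
RRRRRR
RRRRRR
RBRRRR
RRRRRR
RRRRRR
RRRRRR
GGGGRR

Answer: RRGGGG
RRRRRR
RRRRRR
RBRRRR
RRRRRR
RRRRRR
RRRRRR
GGGGRR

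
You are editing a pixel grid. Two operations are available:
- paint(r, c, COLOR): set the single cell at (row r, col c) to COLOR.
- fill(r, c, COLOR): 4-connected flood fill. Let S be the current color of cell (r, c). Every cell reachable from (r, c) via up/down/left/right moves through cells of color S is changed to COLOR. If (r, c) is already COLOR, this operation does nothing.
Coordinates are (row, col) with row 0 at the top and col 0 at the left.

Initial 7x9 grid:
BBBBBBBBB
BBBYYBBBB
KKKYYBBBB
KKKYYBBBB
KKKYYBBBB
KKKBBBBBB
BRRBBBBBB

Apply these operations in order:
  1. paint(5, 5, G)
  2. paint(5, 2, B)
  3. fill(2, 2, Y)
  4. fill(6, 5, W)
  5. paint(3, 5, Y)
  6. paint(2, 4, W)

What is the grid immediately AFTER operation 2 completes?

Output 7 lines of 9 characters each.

Answer: BBBBBBBBB
BBBYYBBBB
KKKYYBBBB
KKKYYBBBB
KKKYYBBBB
KKBBBGBBB
BRRBBBBBB

Derivation:
After op 1 paint(5,5,G):
BBBBBBBBB
BBBYYBBBB
KKKYYBBBB
KKKYYBBBB
KKKYYBBBB
KKKBBGBBB
BRRBBBBBB
After op 2 paint(5,2,B):
BBBBBBBBB
BBBYYBBBB
KKKYYBBBB
KKKYYBBBB
KKKYYBBBB
KKBBBGBBB
BRRBBBBBB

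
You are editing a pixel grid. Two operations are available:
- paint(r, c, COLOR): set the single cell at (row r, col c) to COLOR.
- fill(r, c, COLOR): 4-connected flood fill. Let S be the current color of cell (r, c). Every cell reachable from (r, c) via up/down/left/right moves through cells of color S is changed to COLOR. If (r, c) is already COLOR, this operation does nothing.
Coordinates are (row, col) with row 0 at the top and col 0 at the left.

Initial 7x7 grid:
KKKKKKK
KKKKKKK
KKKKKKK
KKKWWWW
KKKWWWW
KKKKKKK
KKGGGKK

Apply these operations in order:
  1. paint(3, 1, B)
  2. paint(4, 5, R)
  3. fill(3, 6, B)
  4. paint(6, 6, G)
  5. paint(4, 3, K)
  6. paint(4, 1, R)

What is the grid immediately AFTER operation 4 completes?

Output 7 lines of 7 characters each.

Answer: KKKKKKK
KKKKKKK
KKKKKKK
KBKBBBB
KKKBBRB
KKKKKKK
KKGGGKG

Derivation:
After op 1 paint(3,1,B):
KKKKKKK
KKKKKKK
KKKKKKK
KBKWWWW
KKKWWWW
KKKKKKK
KKGGGKK
After op 2 paint(4,5,R):
KKKKKKK
KKKKKKK
KKKKKKK
KBKWWWW
KKKWWRW
KKKKKKK
KKGGGKK
After op 3 fill(3,6,B) [7 cells changed]:
KKKKKKK
KKKKKKK
KKKKKKK
KBKBBBB
KKKBBRB
KKKKKKK
KKGGGKK
After op 4 paint(6,6,G):
KKKKKKK
KKKKKKK
KKKKKKK
KBKBBBB
KKKBBRB
KKKKKKK
KKGGGKG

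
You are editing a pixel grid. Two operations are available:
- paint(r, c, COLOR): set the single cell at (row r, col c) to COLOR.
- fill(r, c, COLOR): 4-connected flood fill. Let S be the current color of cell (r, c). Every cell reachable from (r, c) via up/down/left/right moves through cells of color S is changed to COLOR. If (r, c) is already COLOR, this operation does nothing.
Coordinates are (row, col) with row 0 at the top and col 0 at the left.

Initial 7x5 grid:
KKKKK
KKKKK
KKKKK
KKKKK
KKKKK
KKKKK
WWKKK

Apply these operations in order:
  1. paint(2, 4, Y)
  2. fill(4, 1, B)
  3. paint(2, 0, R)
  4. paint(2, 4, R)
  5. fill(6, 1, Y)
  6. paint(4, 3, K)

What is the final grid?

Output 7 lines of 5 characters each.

Answer: BBBBB
BBBBB
RBBBR
BBBBB
BBBKB
BBBBB
YYBBB

Derivation:
After op 1 paint(2,4,Y):
KKKKK
KKKKK
KKKKY
KKKKK
KKKKK
KKKKK
WWKKK
After op 2 fill(4,1,B) [32 cells changed]:
BBBBB
BBBBB
BBBBY
BBBBB
BBBBB
BBBBB
WWBBB
After op 3 paint(2,0,R):
BBBBB
BBBBB
RBBBY
BBBBB
BBBBB
BBBBB
WWBBB
After op 4 paint(2,4,R):
BBBBB
BBBBB
RBBBR
BBBBB
BBBBB
BBBBB
WWBBB
After op 5 fill(6,1,Y) [2 cells changed]:
BBBBB
BBBBB
RBBBR
BBBBB
BBBBB
BBBBB
YYBBB
After op 6 paint(4,3,K):
BBBBB
BBBBB
RBBBR
BBBBB
BBBKB
BBBBB
YYBBB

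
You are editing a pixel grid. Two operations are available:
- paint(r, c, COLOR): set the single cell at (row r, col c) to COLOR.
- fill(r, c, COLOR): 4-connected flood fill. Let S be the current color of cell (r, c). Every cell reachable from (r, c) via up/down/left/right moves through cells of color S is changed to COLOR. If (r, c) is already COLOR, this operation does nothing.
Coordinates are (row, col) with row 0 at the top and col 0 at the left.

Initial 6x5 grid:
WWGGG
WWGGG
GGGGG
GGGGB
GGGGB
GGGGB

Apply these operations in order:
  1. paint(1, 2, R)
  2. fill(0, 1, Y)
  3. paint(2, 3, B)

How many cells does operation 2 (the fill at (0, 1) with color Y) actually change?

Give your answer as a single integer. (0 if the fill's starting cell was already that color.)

Answer: 4

Derivation:
After op 1 paint(1,2,R):
WWGGG
WWRGG
GGGGG
GGGGB
GGGGB
GGGGB
After op 2 fill(0,1,Y) [4 cells changed]:
YYGGG
YYRGG
GGGGG
GGGGB
GGGGB
GGGGB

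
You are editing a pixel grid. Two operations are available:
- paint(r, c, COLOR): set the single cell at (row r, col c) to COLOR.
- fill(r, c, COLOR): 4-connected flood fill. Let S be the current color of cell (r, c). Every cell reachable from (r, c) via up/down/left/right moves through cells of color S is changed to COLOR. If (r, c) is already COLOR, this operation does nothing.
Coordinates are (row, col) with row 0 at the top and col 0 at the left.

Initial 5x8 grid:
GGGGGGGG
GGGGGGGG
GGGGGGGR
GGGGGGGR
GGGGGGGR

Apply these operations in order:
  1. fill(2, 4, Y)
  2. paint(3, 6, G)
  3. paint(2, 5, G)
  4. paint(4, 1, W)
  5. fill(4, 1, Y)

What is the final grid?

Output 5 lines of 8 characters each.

Answer: YYYYYYYY
YYYYYYYY
YYYYYGYR
YYYYYYGR
YYYYYYYR

Derivation:
After op 1 fill(2,4,Y) [37 cells changed]:
YYYYYYYY
YYYYYYYY
YYYYYYYR
YYYYYYYR
YYYYYYYR
After op 2 paint(3,6,G):
YYYYYYYY
YYYYYYYY
YYYYYYYR
YYYYYYGR
YYYYYYYR
After op 3 paint(2,5,G):
YYYYYYYY
YYYYYYYY
YYYYYGYR
YYYYYYGR
YYYYYYYR
After op 4 paint(4,1,W):
YYYYYYYY
YYYYYYYY
YYYYYGYR
YYYYYYGR
YWYYYYYR
After op 5 fill(4,1,Y) [1 cells changed]:
YYYYYYYY
YYYYYYYY
YYYYYGYR
YYYYYYGR
YYYYYYYR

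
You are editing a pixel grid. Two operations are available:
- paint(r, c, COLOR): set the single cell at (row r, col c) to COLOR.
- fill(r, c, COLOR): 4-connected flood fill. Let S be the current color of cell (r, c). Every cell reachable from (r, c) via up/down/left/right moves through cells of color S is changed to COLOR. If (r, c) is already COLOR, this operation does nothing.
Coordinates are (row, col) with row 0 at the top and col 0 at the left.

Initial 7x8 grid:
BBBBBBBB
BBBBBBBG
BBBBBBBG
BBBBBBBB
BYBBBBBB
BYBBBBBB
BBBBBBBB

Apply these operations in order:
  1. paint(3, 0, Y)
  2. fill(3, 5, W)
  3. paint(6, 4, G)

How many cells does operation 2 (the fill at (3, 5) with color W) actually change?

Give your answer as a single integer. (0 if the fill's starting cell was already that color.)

After op 1 paint(3,0,Y):
BBBBBBBB
BBBBBBBG
BBBBBBBG
YBBBBBBB
BYBBBBBB
BYBBBBBB
BBBBBBBB
After op 2 fill(3,5,W) [51 cells changed]:
WWWWWWWW
WWWWWWWG
WWWWWWWG
YWWWWWWW
WYWWWWWW
WYWWWWWW
WWWWWWWW

Answer: 51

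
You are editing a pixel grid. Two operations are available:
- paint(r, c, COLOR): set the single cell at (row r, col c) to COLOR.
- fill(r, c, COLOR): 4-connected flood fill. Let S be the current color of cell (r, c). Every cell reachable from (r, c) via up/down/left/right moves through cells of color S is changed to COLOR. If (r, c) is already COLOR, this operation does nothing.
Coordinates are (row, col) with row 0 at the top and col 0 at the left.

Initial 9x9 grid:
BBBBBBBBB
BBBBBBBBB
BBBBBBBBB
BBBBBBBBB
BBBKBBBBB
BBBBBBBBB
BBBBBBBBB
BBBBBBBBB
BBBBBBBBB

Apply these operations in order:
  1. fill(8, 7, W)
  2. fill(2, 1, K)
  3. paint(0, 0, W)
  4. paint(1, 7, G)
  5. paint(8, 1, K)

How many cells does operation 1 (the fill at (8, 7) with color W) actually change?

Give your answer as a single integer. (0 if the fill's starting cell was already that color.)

After op 1 fill(8,7,W) [80 cells changed]:
WWWWWWWWW
WWWWWWWWW
WWWWWWWWW
WWWWWWWWW
WWWKWWWWW
WWWWWWWWW
WWWWWWWWW
WWWWWWWWW
WWWWWWWWW

Answer: 80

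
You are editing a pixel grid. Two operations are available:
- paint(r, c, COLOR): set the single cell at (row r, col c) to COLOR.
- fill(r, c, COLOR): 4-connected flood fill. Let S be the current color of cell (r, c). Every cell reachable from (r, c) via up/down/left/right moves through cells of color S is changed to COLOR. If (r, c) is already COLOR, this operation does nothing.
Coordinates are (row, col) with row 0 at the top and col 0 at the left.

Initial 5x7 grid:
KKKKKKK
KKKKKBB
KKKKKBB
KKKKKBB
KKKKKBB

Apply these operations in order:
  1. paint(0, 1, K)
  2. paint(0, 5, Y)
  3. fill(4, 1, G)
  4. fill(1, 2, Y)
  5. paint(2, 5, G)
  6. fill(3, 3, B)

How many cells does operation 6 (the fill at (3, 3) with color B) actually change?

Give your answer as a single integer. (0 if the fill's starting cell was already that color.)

After op 1 paint(0,1,K):
KKKKKKK
KKKKKBB
KKKKKBB
KKKKKBB
KKKKKBB
After op 2 paint(0,5,Y):
KKKKKYK
KKKKKBB
KKKKKBB
KKKKKBB
KKKKKBB
After op 3 fill(4,1,G) [25 cells changed]:
GGGGGYK
GGGGGBB
GGGGGBB
GGGGGBB
GGGGGBB
After op 4 fill(1,2,Y) [25 cells changed]:
YYYYYYK
YYYYYBB
YYYYYBB
YYYYYBB
YYYYYBB
After op 5 paint(2,5,G):
YYYYYYK
YYYYYBB
YYYYYGB
YYYYYBB
YYYYYBB
After op 6 fill(3,3,B) [26 cells changed]:
BBBBBBK
BBBBBBB
BBBBBGB
BBBBBBB
BBBBBBB

Answer: 26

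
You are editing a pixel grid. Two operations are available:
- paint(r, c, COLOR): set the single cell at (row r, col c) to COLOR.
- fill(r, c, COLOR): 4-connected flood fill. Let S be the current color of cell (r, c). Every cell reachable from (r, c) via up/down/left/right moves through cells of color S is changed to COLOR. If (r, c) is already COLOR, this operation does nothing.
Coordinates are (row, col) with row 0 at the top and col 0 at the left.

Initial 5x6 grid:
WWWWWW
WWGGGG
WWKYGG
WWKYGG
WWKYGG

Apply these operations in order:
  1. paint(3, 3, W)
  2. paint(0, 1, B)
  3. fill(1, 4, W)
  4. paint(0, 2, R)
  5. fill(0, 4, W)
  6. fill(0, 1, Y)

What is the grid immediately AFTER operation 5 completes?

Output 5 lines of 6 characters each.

Answer: WBRWWW
WWWWWW
WWKYWW
WWKWWW
WWKYWW

Derivation:
After op 1 paint(3,3,W):
WWWWWW
WWGGGG
WWKYGG
WWKWGG
WWKYGG
After op 2 paint(0,1,B):
WBWWWW
WWGGGG
WWKYGG
WWKWGG
WWKYGG
After op 3 fill(1,4,W) [10 cells changed]:
WBWWWW
WWWWWW
WWKYWW
WWKWWW
WWKYWW
After op 4 paint(0,2,R):
WBRWWW
WWWWWW
WWKYWW
WWKWWW
WWKYWW
After op 5 fill(0,4,W) [0 cells changed]:
WBRWWW
WWWWWW
WWKYWW
WWKWWW
WWKYWW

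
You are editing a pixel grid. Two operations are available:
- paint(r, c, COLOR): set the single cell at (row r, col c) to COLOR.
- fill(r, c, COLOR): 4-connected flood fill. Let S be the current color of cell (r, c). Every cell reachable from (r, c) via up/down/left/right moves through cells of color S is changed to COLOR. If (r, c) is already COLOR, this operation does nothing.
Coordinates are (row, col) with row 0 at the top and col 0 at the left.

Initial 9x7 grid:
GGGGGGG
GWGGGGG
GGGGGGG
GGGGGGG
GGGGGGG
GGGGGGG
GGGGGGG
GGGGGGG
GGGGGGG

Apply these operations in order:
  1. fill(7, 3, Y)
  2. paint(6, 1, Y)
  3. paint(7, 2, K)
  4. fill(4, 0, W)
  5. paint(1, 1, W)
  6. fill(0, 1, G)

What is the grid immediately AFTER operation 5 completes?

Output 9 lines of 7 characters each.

After op 1 fill(7,3,Y) [62 cells changed]:
YYYYYYY
YWYYYYY
YYYYYYY
YYYYYYY
YYYYYYY
YYYYYYY
YYYYYYY
YYYYYYY
YYYYYYY
After op 2 paint(6,1,Y):
YYYYYYY
YWYYYYY
YYYYYYY
YYYYYYY
YYYYYYY
YYYYYYY
YYYYYYY
YYYYYYY
YYYYYYY
After op 3 paint(7,2,K):
YYYYYYY
YWYYYYY
YYYYYYY
YYYYYYY
YYYYYYY
YYYYYYY
YYYYYYY
YYKYYYY
YYYYYYY
After op 4 fill(4,0,W) [61 cells changed]:
WWWWWWW
WWWWWWW
WWWWWWW
WWWWWWW
WWWWWWW
WWWWWWW
WWWWWWW
WWKWWWW
WWWWWWW
After op 5 paint(1,1,W):
WWWWWWW
WWWWWWW
WWWWWWW
WWWWWWW
WWWWWWW
WWWWWWW
WWWWWWW
WWKWWWW
WWWWWWW

Answer: WWWWWWW
WWWWWWW
WWWWWWW
WWWWWWW
WWWWWWW
WWWWWWW
WWWWWWW
WWKWWWW
WWWWWWW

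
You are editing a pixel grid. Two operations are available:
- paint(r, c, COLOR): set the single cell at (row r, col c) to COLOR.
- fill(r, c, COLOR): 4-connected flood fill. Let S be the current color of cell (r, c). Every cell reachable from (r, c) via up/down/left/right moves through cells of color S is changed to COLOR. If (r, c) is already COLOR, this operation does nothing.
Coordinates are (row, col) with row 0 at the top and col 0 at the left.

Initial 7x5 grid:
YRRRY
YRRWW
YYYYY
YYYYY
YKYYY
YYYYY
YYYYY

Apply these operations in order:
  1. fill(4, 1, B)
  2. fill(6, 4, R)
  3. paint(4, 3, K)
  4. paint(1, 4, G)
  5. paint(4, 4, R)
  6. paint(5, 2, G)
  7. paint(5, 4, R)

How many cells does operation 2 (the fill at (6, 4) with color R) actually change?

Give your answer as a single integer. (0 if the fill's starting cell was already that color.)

Answer: 26

Derivation:
After op 1 fill(4,1,B) [1 cells changed]:
YRRRY
YRRWW
YYYYY
YYYYY
YBYYY
YYYYY
YYYYY
After op 2 fill(6,4,R) [26 cells changed]:
RRRRY
RRRWW
RRRRR
RRRRR
RBRRR
RRRRR
RRRRR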